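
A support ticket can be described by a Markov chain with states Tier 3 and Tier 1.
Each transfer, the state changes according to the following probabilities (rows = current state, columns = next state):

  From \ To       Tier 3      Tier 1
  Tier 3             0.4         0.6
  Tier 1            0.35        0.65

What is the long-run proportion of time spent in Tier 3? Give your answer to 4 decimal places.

0.3684

Let the stationary distribution be π with π = πP and π_1 + π_2 = 1.
π_1 = 0.4·π_1 + 0.35·π_2
Solving with the normalization constraint gives π = (0.3684, 0.6316).
So the stationary probability of Tier 3 is 0.3684.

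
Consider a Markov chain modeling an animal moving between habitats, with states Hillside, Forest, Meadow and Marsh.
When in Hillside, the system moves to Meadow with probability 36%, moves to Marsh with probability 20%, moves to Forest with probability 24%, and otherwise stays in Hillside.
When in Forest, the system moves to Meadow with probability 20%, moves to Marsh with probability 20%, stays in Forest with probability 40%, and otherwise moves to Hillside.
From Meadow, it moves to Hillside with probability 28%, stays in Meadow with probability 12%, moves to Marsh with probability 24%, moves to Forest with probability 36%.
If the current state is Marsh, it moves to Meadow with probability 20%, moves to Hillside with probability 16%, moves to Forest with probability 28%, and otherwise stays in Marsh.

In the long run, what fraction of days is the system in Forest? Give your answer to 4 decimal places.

0.3284

Let the stationary distribution be π with π = πP and π_1 + π_2 + π_3 + π_4 = 1.
π_1 = 0.2·π_1 + 0.2·π_2 + 0.28·π_3 + 0.16·π_4
π_2 = 0.24·π_1 + 0.4·π_2 + 0.36·π_3 + 0.28·π_4
π_3 = 0.36·π_1 + 0.2·π_2 + 0.12·π_3 + 0.2·π_4
Solving with the normalization constraint gives π = (0.2073, 0.3284, 0.2159, 0.2484).
So the stationary probability of Forest is 0.3284.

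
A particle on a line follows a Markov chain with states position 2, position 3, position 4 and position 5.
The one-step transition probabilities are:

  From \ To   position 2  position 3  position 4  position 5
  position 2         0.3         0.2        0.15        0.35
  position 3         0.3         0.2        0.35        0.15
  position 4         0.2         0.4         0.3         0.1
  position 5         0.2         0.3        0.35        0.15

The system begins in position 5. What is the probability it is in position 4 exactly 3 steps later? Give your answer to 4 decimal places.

Propagate the distribution vector 3 steps from position 5.
After 0 steps: (0.0000, 0.0000, 0.0000, 1.0000)
After 1 step: (0.2000, 0.3000, 0.3500, 0.1500)
After 2 steps: (0.2500, 0.2850, 0.2925, 0.1725)
After 3 steps: (0.2535, 0.2758, 0.2854, 0.1854)
P(in position 4 after 3 steps) = 0.2854

0.2854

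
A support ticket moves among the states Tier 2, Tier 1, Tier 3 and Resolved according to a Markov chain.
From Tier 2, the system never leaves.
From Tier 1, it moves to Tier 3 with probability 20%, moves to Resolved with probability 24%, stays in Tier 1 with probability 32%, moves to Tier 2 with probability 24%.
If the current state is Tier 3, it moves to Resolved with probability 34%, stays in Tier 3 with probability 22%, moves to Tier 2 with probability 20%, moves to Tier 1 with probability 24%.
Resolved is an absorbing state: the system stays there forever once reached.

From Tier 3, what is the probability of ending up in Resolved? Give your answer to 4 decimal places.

Let h(s) be the probability of absorption at Resolved starting from transient state s. Then h(Resolved) = 1 and h(Tier 2) = 0. By first-step analysis:
h(Tier 1) = 0.24·0 + 0.32·h(Tier 1) + 0.2·h(Tier 3) + 0.24·1
h(Tier 3) = 0.2·0 + 0.24·h(Tier 1) + 0.22·h(Tier 3) + 0.34·1
Solving: h(Tier 1) = 0.5290, h(Tier 3) = 0.5987.
Starting from Tier 3, the probability is 0.5987.

0.5987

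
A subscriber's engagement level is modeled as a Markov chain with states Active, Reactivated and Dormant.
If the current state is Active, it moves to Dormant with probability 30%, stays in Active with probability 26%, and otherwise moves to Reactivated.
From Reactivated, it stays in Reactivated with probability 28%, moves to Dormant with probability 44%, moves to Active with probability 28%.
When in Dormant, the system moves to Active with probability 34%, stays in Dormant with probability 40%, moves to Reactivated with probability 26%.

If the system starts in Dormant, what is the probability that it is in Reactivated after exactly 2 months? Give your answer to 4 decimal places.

0.3264

Sum over the intermediate state after 1 month:
P = P(Dormant→Active)·P(Active→Reactivated) + P(Dormant→Reactivated)·P(Reactivated→Reactivated) + P(Dormant→Dormant)·P(Dormant→Reactivated)
  = 0.34×0.44 + 0.26×0.28 + 0.4×0.26
  = 0.1496 + 0.0728 + 0.1040 = 0.3264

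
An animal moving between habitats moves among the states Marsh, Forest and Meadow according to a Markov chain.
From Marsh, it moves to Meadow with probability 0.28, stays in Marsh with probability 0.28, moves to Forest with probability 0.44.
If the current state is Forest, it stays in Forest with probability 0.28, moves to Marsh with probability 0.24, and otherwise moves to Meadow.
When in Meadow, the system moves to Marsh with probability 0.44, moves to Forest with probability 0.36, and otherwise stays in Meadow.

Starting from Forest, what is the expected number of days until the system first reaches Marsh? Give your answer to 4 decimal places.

3.1746

Let t(s) be the expected number of days to first reach Marsh from state s, with t(Marsh) = 0. Conditioning on the first day:
t(Forest) = 1 + 0.28·t(Forest) + 0.48·t(Meadow)
t(Meadow) = 1 + 0.36·t(Forest) + 0.2·t(Meadow)
Solving: t(Forest) = 3.1746, t(Meadow) = 2.6786.
Expected days from Forest to Marsh: 3.1746.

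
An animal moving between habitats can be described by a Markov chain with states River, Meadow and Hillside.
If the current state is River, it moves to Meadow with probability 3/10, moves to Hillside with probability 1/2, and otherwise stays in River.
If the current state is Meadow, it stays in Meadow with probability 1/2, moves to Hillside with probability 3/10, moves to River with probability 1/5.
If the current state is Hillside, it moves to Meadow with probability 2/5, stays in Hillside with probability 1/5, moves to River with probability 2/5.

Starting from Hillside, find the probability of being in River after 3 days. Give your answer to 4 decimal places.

0.2720

Propagate the distribution vector 3 days from Hillside.
After 0 days: (0.0000, 0.0000, 1.0000)
After 1 day: (0.4000, 0.4000, 0.2000)
After 2 days: (0.2400, 0.4000, 0.3600)
After 3 days: (0.2720, 0.4160, 0.3120)
P(in River after 3 days) = 0.2720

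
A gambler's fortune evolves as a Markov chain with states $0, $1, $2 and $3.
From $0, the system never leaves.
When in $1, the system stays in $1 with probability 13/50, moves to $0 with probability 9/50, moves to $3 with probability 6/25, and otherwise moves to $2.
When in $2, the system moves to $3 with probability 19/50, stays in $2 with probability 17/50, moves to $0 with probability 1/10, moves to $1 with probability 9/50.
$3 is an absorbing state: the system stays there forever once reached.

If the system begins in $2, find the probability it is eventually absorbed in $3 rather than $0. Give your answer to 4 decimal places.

Let h(s) be the probability of absorption at $3 starting from transient state s. Then h($3) = 1 and h($0) = 0. By first-step analysis:
h($1) = 0.18·0 + 0.26·h($1) + 0.32·h($2) + 0.24·1
h($2) = 0.1·0 + 0.18·h($1) + 0.34·h($2) + 0.38·1
Solving: h($1) = 0.6500, h($2) = 0.7530.
Starting from $2, the probability is 0.7530.

0.7530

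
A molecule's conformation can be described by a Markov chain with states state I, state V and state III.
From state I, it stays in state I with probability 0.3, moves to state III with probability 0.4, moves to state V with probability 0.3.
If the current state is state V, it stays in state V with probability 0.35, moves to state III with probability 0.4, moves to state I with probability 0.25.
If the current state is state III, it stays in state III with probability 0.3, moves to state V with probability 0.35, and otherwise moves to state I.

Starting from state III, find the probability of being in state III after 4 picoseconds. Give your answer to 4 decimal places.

Propagate the distribution vector 4 picoseconds from state III.
After 0 picoseconds: (0.0000, 0.0000, 1.0000)
After 1 picosecond: (0.3500, 0.3500, 0.3000)
After 2 picoseconds: (0.2975, 0.3325, 0.3700)
After 3 picoseconds: (0.3019, 0.3351, 0.3630)
After 4 picoseconds: (0.3014, 0.3349, 0.3637)
P(in state III after 4 picoseconds) = 0.3637

0.3637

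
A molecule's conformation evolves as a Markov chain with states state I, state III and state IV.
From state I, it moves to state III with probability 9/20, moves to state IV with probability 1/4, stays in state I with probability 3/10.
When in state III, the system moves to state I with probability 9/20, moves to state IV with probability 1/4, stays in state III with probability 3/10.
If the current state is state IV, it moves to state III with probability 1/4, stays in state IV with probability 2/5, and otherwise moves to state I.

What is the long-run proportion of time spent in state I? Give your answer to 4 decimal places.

0.3657

Let the stationary distribution be π with π = πP and π_1 + π_2 + π_3 = 1.
π_1 = 0.3·π_1 + 0.45·π_2 + 0.35·π_3
π_2 = 0.45·π_1 + 0.3·π_2 + 0.25·π_3
Solving with the normalization constraint gives π = (0.3657, 0.3402, 0.2941).
So the stationary probability of state I is 0.3657.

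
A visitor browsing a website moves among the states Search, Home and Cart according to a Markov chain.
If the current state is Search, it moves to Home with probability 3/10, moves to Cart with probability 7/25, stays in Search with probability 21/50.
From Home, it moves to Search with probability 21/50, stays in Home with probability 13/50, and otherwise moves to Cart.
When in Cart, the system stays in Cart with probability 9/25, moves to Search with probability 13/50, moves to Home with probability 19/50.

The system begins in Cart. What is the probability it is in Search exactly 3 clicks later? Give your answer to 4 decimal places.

0.3682

Propagate the distribution vector 3 clicks from Cart.
After 0 clicks: (0.0000, 0.0000, 1.0000)
After 1 click: (0.2600, 0.3800, 0.3600)
After 2 clicks: (0.3624, 0.3136, 0.3240)
After 3 clicks: (0.3682, 0.3134, 0.3185)
P(in Search after 3 clicks) = 0.3682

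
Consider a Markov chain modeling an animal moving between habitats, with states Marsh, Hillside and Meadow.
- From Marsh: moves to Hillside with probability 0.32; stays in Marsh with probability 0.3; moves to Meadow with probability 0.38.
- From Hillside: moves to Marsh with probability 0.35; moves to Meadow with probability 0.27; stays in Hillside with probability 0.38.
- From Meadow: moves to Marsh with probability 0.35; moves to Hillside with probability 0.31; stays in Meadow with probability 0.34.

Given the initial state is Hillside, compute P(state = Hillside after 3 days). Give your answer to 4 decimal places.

0.3371

Propagate the distribution vector 3 days from Hillside.
After 0 days: (0.0000, 1.0000, 0.0000)
After 1 day: (0.3500, 0.3800, 0.2700)
After 2 days: (0.3325, 0.3401, 0.3274)
After 3 days: (0.3334, 0.3371, 0.3295)
P(in Hillside after 3 days) = 0.3371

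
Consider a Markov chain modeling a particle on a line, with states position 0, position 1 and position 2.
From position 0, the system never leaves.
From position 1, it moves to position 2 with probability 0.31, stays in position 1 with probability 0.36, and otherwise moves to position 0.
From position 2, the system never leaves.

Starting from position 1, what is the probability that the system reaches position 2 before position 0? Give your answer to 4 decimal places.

Let h(s) be the probability of absorption at position 2 starting from transient state s. Then h(position 2) = 1 and h(position 0) = 0. By first-step analysis:
h(position 1) = 0.33·0 + 0.36·h(position 1) + 0.31·1
Solving: h(position 1) = 0.4844.
Starting from position 1, the probability is 0.4844.

0.4844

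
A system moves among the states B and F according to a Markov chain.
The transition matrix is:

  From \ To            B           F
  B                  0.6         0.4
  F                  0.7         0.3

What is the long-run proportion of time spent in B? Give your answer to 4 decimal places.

Let the stationary distribution be π with π = πP and π_1 + π_2 = 1.
π_1 = 0.6·π_1 + 0.7·π_2
Solving with the normalization constraint gives π = (0.6364, 0.3636).
So the stationary probability of B is 0.6364.

0.6364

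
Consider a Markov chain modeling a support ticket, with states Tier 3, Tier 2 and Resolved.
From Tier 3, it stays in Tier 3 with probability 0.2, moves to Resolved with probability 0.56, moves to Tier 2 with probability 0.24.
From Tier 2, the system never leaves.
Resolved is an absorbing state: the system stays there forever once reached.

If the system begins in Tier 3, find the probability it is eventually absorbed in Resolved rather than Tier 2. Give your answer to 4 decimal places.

0.7000

Let h(s) be the probability of absorption at Resolved starting from transient state s. Then h(Resolved) = 1 and h(Tier 2) = 0. By first-step analysis:
h(Tier 3) = 0.2·h(Tier 3) + 0.24·0 + 0.56·1
Solving: h(Tier 3) = 0.7000.
Starting from Tier 3, the probability is 0.7000.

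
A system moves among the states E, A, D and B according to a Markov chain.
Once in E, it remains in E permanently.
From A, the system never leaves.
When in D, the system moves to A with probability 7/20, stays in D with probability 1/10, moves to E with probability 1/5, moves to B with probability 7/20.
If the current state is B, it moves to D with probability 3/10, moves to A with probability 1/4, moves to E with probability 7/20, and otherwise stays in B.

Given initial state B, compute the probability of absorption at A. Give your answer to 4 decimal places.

Let h(s) be the probability of absorption at A starting from transient state s. Then h(A) = 1 and h(E) = 0. By first-step analysis:
h(D) = 0.2·0 + 0.35·1 + 0.1·h(D) + 0.35·h(B)
h(B) = 0.35·0 + 0.25·1 + 0.3·h(D) + 0.1·h(B)
Solving: h(D) = 0.5709, h(B) = 0.4681.
Starting from B, the probability is 0.4681.

0.4681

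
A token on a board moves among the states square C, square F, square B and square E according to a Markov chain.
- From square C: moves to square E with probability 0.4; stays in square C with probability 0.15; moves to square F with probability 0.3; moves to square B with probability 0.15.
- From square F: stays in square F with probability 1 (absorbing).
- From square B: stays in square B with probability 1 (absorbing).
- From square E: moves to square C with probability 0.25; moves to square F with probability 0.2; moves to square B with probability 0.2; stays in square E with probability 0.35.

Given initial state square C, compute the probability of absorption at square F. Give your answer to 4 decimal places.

Let h(s) be the probability of absorption at square F starting from transient state s. Then h(square F) = 1 and h(square B) = 0. By first-step analysis:
h(square C) = 0.15·h(square C) + 0.3·1 + 0.15·0 + 0.4·h(square E)
h(square E) = 0.25·h(square C) + 0.2·1 + 0.2·0 + 0.35·h(square E)
Solving: h(square C) = 0.6077, h(square E) = 0.5414.
Starting from square C, the probability is 0.6077.

0.6077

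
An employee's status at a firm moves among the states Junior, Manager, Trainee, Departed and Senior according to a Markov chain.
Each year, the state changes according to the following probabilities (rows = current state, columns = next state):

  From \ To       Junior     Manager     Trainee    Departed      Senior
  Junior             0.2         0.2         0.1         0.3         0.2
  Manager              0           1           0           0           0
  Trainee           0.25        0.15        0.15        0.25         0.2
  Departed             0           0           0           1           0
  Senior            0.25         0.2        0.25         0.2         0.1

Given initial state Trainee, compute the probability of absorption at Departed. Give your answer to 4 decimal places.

0.5965

Let h(s) be the probability of absorption at Departed starting from transient state s. Then h(Departed) = 1 and h(Manager) = 0. By first-step analysis:
h(Junior) = 0.2·h(Junior) + 0.2·0 + 0.1·h(Trainee) + 0.3·1 + 0.2·h(Senior)
h(Trainee) = 0.25·h(Junior) + 0.15·0 + 0.15·h(Trainee) + 0.25·1 + 0.2·h(Senior)
h(Senior) = 0.25·h(Junior) + 0.2·0 + 0.25·h(Trainee) + 0.2·1 + 0.1·h(Senior)
Solving: h(Junior) = 0.5873, h(Trainee) = 0.5965, h(Senior) = 0.5511.
Starting from Trainee, the probability is 0.5965.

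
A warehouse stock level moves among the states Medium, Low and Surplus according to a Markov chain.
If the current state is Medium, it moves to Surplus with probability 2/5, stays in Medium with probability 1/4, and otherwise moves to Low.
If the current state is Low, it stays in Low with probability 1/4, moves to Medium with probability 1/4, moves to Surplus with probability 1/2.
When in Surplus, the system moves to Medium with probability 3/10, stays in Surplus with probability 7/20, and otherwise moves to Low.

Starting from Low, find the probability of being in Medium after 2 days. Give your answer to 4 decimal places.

Sum over the intermediate state after 1 day:
P = P(Low→Medium)·P(Medium→Medium) + P(Low→Low)·P(Low→Medium) + P(Low→Surplus)·P(Surplus→Medium)
  = 0.25×0.25 + 0.25×0.25 + 0.5×0.3
  = 0.0625 + 0.0625 + 0.1500 = 0.2750

0.2750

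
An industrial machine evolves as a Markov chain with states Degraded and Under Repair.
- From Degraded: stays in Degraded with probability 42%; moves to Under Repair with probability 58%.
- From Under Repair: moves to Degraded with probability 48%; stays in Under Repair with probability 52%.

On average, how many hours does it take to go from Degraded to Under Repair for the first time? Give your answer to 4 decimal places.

Let t(s) be the expected number of hours to first reach Under Repair from state s, with t(Under Repair) = 0. Conditioning on the first hour:
t(Degraded) = 1 + 0.42·t(Degraded)
Solving: t(Degraded) = 1.7241.
Expected hours from Degraded to Under Repair: 1.7241.

1.7241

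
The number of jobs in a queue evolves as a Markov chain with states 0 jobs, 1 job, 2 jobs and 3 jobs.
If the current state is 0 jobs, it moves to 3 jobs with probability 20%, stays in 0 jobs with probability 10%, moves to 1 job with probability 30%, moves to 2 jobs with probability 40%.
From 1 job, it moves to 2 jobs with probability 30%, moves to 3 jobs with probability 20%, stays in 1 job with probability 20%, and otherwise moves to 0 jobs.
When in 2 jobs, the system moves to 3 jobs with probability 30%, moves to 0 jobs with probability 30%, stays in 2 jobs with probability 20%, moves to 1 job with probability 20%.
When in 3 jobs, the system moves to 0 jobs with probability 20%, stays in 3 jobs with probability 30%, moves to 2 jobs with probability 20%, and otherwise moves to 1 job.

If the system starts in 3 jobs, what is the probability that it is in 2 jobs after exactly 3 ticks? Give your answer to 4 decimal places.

Propagate the distribution vector 3 ticks from 3 jobs.
After 0 ticks: (0.0000, 0.0000, 0.0000, 1.0000)
After 1 tick: (0.2000, 0.3000, 0.2000, 0.3000)
After 2 ticks: (0.2300, 0.2500, 0.2700, 0.2500)
After 3 ticks: (0.2290, 0.2480, 0.2710, 0.2520)
P(in 2 jobs after 3 ticks) = 0.2710

0.2710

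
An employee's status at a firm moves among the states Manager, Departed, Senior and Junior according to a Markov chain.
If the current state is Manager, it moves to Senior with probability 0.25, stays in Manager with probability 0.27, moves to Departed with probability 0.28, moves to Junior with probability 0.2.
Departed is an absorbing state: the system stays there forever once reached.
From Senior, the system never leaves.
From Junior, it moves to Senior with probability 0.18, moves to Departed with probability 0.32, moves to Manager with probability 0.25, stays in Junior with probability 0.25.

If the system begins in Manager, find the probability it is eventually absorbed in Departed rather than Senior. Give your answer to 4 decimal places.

Let h(s) be the probability of absorption at Departed starting from transient state s. Then h(Departed) = 1 and h(Senior) = 0. By first-step analysis:
h(Manager) = 0.27·h(Manager) + 0.28·1 + 0.25·0 + 0.2·h(Junior)
h(Junior) = 0.25·h(Manager) + 0.32·1 + 0.18·0 + 0.25·h(Junior)
Solving: h(Manager) = 0.5508, h(Junior) = 0.6103.
Starting from Manager, the probability is 0.5508.

0.5508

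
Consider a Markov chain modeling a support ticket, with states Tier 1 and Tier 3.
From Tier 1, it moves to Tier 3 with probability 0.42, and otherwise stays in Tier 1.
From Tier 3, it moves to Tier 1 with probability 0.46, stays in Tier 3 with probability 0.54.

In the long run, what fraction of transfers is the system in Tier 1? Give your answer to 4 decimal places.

0.5227

Let the stationary distribution be π with π = πP and π_1 + π_2 = 1.
π_1 = 0.58·π_1 + 0.46·π_2
Solving with the normalization constraint gives π = (0.5227, 0.4773).
So the stationary probability of Tier 1 is 0.5227.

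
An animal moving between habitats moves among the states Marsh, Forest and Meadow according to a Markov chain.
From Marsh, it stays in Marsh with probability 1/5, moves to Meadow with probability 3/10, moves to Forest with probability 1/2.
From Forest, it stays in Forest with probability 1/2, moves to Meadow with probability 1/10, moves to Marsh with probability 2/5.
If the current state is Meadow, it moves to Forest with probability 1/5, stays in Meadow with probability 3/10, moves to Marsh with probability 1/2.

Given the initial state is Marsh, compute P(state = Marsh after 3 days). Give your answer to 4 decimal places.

Propagate the distribution vector 3 days from Marsh.
After 0 days: (1.0000, 0.0000, 0.0000)
After 1 day: (0.2000, 0.5000, 0.3000)
After 2 days: (0.3900, 0.4100, 0.2000)
After 3 days: (0.3420, 0.4400, 0.2180)
P(in Marsh after 3 days) = 0.3420

0.3420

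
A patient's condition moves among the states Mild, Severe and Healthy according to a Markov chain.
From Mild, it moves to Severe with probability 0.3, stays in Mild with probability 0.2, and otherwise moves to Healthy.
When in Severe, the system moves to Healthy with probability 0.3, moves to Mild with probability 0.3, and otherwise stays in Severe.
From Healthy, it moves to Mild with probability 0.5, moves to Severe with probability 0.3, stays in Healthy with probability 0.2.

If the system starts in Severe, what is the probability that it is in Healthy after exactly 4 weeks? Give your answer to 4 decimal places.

0.3333

Propagate the distribution vector 4 weeks from Severe.
After 0 weeks: (0.0000, 1.0000, 0.0000)
After 1 week: (0.3000, 0.4000, 0.3000)
After 2 weeks: (0.3300, 0.3400, 0.3300)
After 3 weeks: (0.3330, 0.3340, 0.3330)
After 4 weeks: (0.3333, 0.3334, 0.3333)
P(in Healthy after 4 weeks) = 0.3333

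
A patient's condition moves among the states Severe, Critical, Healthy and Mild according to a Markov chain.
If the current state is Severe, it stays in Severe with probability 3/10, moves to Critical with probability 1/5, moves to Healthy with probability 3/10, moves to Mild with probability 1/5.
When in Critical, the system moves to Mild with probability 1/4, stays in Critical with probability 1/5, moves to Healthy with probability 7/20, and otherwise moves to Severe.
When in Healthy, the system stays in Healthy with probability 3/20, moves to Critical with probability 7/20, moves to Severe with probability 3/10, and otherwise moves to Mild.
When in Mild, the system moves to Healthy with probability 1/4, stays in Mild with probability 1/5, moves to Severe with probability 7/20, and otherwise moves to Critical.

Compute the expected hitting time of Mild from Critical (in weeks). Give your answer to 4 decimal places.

4.4788

Let t(s) be the expected number of weeks to first reach Mild from state s, with t(Mild) = 0. Conditioning on the first week:
t(Severe) = 1 + 0.3·t(Severe) + 0.2·t(Critical) + 0.3·t(Healthy)
t(Critical) = 1 + 0.2·t(Severe) + 0.2·t(Critical) + 0.35·t(Healthy)
t(Healthy) = 1 + 0.3·t(Severe) + 0.35·t(Critical) + 0.15·t(Healthy)
Solving: t(Severe) = 4.7162, t(Critical) = 4.4788, t(Healthy) = 4.6852.
Expected weeks from Critical to Mild: 4.4788.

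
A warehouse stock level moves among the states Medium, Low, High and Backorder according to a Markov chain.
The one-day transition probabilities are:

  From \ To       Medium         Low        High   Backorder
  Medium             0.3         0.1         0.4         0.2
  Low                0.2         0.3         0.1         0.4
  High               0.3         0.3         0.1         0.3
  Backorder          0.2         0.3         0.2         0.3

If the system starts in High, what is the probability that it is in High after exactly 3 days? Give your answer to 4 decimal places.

Propagate the distribution vector 3 days from High.
After 0 days: (0.0000, 0.0000, 1.0000, 0.0000)
After 1 day: (0.3000, 0.3000, 0.1000, 0.3000)
After 2 days: (0.2400, 0.2400, 0.2200, 0.3000)
After 3 days: (0.2460, 0.2520, 0.2020, 0.3000)
P(in High after 3 days) = 0.2020

0.2020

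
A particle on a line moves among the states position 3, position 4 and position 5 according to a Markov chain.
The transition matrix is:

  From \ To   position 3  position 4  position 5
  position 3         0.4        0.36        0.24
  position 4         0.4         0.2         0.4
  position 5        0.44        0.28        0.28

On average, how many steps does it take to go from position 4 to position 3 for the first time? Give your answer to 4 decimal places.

2.4138

Let t(s) be the expected number of steps to first reach position 3 from state s, with t(position 3) = 0. Conditioning on the first step:
t(position 4) = 1 + 0.2·t(position 4) + 0.4·t(position 5)
t(position 5) = 1 + 0.28·t(position 4) + 0.28·t(position 5)
Solving: t(position 4) = 2.4138, t(position 5) = 2.3276.
Expected steps from position 4 to position 3: 2.4138.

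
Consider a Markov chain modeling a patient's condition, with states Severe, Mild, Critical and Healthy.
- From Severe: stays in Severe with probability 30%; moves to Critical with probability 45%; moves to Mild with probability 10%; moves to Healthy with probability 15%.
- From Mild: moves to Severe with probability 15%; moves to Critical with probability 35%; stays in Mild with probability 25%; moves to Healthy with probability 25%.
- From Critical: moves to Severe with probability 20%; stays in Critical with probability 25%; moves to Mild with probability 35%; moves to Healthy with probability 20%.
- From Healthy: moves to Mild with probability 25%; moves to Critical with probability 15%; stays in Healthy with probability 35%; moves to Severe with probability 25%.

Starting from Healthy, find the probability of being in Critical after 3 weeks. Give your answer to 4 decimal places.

Propagate the distribution vector 3 weeks from Healthy.
After 0 weeks: (0.0000, 0.0000, 0.0000, 1.0000)
After 1 week: (0.2500, 0.2500, 0.1500, 0.3500)
After 2 weeks: (0.2300, 0.2275, 0.2900, 0.2525)
After 3 weeks: (0.2243, 0.2445, 0.2935, 0.2378)
P(in Critical after 3 weeks) = 0.2935

0.2935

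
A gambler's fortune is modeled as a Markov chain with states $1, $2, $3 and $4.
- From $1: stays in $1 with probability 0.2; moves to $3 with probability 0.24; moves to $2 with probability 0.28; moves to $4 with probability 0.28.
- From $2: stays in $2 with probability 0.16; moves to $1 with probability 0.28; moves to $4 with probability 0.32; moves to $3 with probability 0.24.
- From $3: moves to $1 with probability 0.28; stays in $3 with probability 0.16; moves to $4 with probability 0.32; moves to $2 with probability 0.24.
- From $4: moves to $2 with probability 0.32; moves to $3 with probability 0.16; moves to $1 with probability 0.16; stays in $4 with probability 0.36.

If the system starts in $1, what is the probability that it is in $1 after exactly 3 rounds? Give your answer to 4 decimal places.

Propagate the distribution vector 3 rounds from $1.
After 0 rounds: (1.0000, 0.0000, 0.0000, 0.0000)
After 1 round: (0.2000, 0.2800, 0.2400, 0.2800)
After 2 rounds: (0.2304, 0.2480, 0.1984, 0.3232)
After 3 rounds: (0.2228, 0.2552, 0.1983, 0.3237)
P(in $1 after 3 rounds) = 0.2228

0.2228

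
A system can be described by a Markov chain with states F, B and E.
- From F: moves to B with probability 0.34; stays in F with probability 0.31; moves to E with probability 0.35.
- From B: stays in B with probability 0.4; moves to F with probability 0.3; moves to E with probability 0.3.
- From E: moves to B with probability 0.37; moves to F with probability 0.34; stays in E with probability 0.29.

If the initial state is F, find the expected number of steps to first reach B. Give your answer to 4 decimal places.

Let t(s) be the expected number of steps to first reach B from state s, with t(B) = 0. Conditioning on the first step:
t(F) = 1 + 0.31·t(F) + 0.35·t(E)
t(E) = 1 + 0.34·t(F) + 0.29·t(E)
Solving: t(F) = 2.8579, t(E) = 2.7770.
Expected steps from F to B: 2.8579.

2.8579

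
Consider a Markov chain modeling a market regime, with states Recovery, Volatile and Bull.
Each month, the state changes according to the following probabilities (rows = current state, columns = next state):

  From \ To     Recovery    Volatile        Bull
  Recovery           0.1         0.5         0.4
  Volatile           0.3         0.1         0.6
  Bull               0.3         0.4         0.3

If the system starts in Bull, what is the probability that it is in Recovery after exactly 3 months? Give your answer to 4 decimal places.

Propagate the distribution vector 3 months from Bull.
After 0 months: (0.0000, 0.0000, 1.0000)
After 1 month: (0.3000, 0.4000, 0.3000)
After 2 months: (0.2400, 0.3100, 0.4500)
After 3 months: (0.2520, 0.3310, 0.4170)
P(in Recovery after 3 months) = 0.2520

0.2520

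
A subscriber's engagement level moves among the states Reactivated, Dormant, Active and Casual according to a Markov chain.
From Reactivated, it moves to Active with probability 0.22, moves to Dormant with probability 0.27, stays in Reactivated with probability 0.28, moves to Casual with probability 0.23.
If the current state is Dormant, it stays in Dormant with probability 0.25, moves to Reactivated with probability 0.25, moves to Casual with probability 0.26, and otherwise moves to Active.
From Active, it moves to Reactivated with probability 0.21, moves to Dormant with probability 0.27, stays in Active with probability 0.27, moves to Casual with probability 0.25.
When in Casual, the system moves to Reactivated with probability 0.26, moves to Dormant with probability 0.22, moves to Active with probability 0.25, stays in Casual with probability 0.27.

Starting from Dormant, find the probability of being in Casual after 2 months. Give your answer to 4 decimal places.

0.2527

Propagate the distribution vector 2 months from Dormant.
After 0 months: (0.0000, 1.0000, 0.0000, 0.0000)
After 1 month: (0.2500, 0.2500, 0.2400, 0.2600)
After 2 months: (0.2505, 0.2520, 0.2448, 0.2527)
P(in Casual after 2 months) = 0.2527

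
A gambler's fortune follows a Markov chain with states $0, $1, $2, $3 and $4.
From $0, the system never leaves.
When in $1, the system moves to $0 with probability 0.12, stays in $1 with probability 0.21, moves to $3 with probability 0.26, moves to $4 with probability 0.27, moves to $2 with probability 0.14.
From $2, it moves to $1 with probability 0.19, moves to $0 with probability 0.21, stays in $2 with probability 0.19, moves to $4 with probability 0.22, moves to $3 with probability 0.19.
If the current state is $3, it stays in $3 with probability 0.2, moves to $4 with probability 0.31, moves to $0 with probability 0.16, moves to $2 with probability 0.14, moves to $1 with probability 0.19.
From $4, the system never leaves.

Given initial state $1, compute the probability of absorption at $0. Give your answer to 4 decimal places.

0.3440

Let h(s) be the probability of absorption at $0 starting from transient state s. Then h($0) = 1 and h($4) = 0. By first-step analysis:
h($1) = 0.12·1 + 0.21·h($1) + 0.14·h($2) + 0.26·h($3) + 0.27·0
h($2) = 0.21·1 + 0.19·h($1) + 0.19·h($2) + 0.19·h($3) + 0.22·0
h($3) = 0.16·1 + 0.19·h($1) + 0.14·h($2) + 0.2·h($3) + 0.31·0
Solving: h($1) = 0.3440, h($2) = 0.4234, h($3) = 0.3558.
Starting from $1, the probability is 0.3440.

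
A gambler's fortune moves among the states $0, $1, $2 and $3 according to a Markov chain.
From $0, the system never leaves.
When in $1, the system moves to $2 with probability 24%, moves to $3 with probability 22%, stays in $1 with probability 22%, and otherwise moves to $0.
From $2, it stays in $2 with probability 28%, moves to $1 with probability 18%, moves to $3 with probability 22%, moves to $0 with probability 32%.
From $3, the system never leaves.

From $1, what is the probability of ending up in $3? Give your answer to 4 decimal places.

Let h(s) be the probability of absorption at $3 starting from transient state s. Then h($3) = 1 and h($0) = 0. By first-step analysis:
h($1) = 0.32·0 + 0.22·h($1) + 0.24·h($2) + 0.22·1
h($2) = 0.32·0 + 0.18·h($1) + 0.28·h($2) + 0.22·1
Solving: h($1) = 0.4074, h($2) = 0.4074.
Starting from $1, the probability is 0.4074.

0.4074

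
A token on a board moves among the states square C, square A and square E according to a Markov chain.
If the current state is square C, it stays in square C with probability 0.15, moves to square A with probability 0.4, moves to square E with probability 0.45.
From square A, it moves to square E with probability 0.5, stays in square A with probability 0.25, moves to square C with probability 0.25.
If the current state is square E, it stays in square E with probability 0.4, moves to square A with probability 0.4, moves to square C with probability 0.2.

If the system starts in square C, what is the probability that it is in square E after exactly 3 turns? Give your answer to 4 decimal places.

Propagate the distribution vector 3 turns from square C.
After 0 turns: (1.0000, 0.0000, 0.0000)
After 1 turn: (0.1500, 0.4000, 0.4500)
After 2 turns: (0.2125, 0.3400, 0.4475)
After 3 turns: (0.2064, 0.3490, 0.4446)
P(in square E after 3 turns) = 0.4446

0.4446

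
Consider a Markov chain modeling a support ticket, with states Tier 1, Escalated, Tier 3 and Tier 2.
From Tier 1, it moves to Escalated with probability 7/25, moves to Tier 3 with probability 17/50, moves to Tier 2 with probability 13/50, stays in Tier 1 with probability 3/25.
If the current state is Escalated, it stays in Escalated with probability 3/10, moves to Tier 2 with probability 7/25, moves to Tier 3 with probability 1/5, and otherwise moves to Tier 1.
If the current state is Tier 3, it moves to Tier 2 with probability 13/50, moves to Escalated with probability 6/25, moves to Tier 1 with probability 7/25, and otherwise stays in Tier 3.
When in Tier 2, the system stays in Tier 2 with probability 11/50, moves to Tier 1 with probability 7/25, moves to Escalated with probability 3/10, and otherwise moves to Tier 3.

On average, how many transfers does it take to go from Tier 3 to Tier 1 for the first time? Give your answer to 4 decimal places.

3.7921

Let t(s) be the expected number of transfers to first reach Tier 1 from state s, with t(Tier 1) = 0. Conditioning on the first transfer:
t(Escalated) = 1 + 0.3·t(Escalated) + 0.2·t(Tier 3) + 0.28·t(Tier 2)
t(Tier 3) = 1 + 0.24·t(Escalated) + 0.22·t(Tier 3) + 0.26·t(Tier 2)
t(Tier 2) = 1 + 0.3·t(Escalated) + 0.2·t(Tier 3) + 0.22·t(Tier 2)
Solving: t(Escalated) = 4.0345, t(Tier 3) = 3.7921, t(Tier 2) = 3.8061.
Expected transfers from Tier 3 to Tier 1: 3.7921.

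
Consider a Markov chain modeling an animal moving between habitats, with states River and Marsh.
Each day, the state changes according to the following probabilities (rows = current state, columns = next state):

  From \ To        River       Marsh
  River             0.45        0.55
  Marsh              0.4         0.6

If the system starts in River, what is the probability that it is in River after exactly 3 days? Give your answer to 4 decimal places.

0.4211

Propagate the distribution vector 3 days from River.
After 0 days: (1.0000, 0.0000)
After 1 day: (0.4500, 0.5500)
After 2 days: (0.4225, 0.5775)
After 3 days: (0.4211, 0.5789)
P(in River after 3 days) = 0.4211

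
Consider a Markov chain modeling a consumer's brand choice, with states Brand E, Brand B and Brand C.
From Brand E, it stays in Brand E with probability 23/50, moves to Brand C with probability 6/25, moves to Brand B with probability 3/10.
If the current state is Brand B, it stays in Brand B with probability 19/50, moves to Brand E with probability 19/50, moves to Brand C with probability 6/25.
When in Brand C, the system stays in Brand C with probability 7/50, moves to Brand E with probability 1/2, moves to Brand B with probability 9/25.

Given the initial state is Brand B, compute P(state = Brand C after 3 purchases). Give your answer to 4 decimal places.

0.2184

Propagate the distribution vector 3 purchases from Brand B.
After 0 purchases: (0.0000, 1.0000, 0.0000)
After 1 purchase: (0.3800, 0.3800, 0.2400)
After 2 purchases: (0.4392, 0.3448, 0.2160)
After 3 purchases: (0.4411, 0.3405, 0.2184)
P(in Brand C after 3 purchases) = 0.2184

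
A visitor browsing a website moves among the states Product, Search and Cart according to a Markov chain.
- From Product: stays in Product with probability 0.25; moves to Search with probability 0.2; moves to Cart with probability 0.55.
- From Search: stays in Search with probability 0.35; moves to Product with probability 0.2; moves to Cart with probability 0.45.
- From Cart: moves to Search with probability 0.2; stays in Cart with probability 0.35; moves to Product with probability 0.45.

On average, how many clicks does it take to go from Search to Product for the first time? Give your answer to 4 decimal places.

Let t(s) be the expected number of clicks to first reach Product from state s, with t(Product) = 0. Conditioning on the first click:
t(Search) = 1 + 0.35·t(Search) + 0.45·t(Cart)
t(Cart) = 1 + 0.2·t(Search) + 0.35·t(Cart)
Solving: t(Search) = 3.3083, t(Cart) = 2.5564.
Expected clicks from Search to Product: 3.3083.

3.3083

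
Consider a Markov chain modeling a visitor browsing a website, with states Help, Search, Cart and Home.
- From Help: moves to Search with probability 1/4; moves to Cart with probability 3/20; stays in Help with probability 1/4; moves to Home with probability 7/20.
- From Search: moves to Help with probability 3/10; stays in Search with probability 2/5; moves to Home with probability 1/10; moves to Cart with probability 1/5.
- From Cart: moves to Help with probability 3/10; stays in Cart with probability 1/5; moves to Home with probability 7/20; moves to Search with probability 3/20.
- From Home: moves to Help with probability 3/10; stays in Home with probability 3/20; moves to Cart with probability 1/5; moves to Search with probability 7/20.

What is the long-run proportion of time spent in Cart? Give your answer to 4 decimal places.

0.1857

Let the stationary distribution be π with π = πP and π_1 + π_2 + π_3 + π_4 = 1.
π_1 = 0.25·π_1 + 0.3·π_2 + 0.3·π_3 + 0.3·π_4
π_2 = 0.25·π_1 + 0.4·π_2 + 0.15·π_3 + 0.35·π_4
π_3 = 0.15·π_1 + 0.2·π_2 + 0.2·π_3 + 0.2·π_4
Solving with the normalization constraint gives π = (0.2857, 0.2992, 0.1857, 0.2293).
So the stationary probability of Cart is 0.1857.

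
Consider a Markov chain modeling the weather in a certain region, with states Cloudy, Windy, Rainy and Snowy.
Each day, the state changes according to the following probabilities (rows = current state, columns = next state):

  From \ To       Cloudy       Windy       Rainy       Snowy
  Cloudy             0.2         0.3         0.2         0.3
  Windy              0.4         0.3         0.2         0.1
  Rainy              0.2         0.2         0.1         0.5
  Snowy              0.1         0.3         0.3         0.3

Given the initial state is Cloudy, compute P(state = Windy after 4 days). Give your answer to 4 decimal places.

0.2793

Propagate the distribution vector 4 days from Cloudy.
After 0 days: (1.0000, 0.0000, 0.0000, 0.0000)
After 1 day: (0.2000, 0.3000, 0.2000, 0.3000)
After 2 days: (0.2300, 0.2800, 0.2100, 0.2800)
After 3 days: (0.2280, 0.2790, 0.2070, 0.2860)
After 4 days: (0.2272, 0.2793, 0.2079, 0.2856)
P(in Windy after 4 days) = 0.2793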